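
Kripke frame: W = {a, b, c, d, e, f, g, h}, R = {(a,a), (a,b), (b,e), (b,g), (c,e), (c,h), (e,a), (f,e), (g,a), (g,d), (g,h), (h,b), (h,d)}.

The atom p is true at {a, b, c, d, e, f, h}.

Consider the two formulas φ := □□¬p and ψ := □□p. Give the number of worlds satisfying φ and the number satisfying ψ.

For □□¬p:
a: successors {a, b}; □¬p there: a:F, b:F. ✗
b: successors {e, g}; □¬p there: e:F, g:F. ✗
c: successors {e, h}; □¬p there: e:F, h:F. ✗
d: no successors, so □□¬p holds vacuously. ✓
e: successors {a}; □¬p there: a:F. ✗
f: successors {e}; □¬p there: e:F. ✗
g: successors {a, d, h}; □¬p there: a:F, d:T, h:F. ✗
h: successors {b, d}; □¬p there: b:F, d:T. ✗
— 1 world.
For □□p:
a: successors {a, b}; □p there: a:T, b:F. ✗
b: successors {e, g}; □p there: e:T, g:T. ✓
c: successors {e, h}; □p there: e:T, h:T. ✓
d: no successors, so □□p holds vacuously. ✓
e: successors {a}; □p there: a:T. ✓
f: successors {e}; □p there: e:T. ✓
g: successors {a, d, h}; □p there: a:T, d:T, h:T. ✓
h: successors {b, d}; □p there: b:F, d:T. ✗
— 6 worlds.

1 and 6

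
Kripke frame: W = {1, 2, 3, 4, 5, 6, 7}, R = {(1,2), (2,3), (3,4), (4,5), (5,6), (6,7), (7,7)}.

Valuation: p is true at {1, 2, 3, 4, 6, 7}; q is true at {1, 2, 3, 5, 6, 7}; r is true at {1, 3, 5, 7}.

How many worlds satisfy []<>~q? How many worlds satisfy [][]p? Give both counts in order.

For []<>~q:
1: successors {2}; <>~q there: 2:F. ✗
2: successors {3}; <>~q there: 3:T. ✓
3: successors {4}; <>~q there: 4:F. ✗
4: successors {5}; <>~q there: 5:F. ✗
5: successors {6}; <>~q there: 6:F. ✗
6: successors {7}; <>~q there: 7:F. ✗
7: successors {7}; <>~q there: 7:F. ✗
— 1 world.
For [][]p:
1: successors {2}; []p there: 2:T. ✓
2: successors {3}; []p there: 3:T. ✓
3: successors {4}; []p there: 4:F. ✗
4: successors {5}; []p there: 5:T. ✓
5: successors {6}; []p there: 6:T. ✓
6: successors {7}; []p there: 7:T. ✓
7: successors {7}; []p there: 7:T. ✓
— 6 worlds.

1 and 6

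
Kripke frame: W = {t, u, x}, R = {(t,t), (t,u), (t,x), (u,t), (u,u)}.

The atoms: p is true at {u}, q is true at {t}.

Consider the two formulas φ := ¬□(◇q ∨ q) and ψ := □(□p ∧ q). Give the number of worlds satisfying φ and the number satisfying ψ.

For ¬□(◇q ∨ q):
t: □(◇q ∨ q) is F. ✓
u: □(◇q ∨ q) is T. ✗
x: □(◇q ∨ q) is T. ✗
— 1 world.
For □(□p ∧ q):
t: successors {t, u, x}; □p ∧ q there: t:F, u:F, x:F. ✗
u: successors {t, u}; □p ∧ q there: t:F, u:F. ✗
x: no successors, so □(□p ∧ q) holds vacuously. ✓
— 1 world.

1 and 1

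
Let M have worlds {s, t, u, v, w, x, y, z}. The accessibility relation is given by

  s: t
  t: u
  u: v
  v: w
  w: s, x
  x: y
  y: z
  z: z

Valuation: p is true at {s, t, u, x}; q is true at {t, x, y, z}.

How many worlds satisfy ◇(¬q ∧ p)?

s: successors {t}; ¬q ∧ p there: t:F. ✗
t: successors {u}; ¬q ∧ p there: u:T. ✓
u: successors {v}; ¬q ∧ p there: v:F. ✗
v: successors {w}; ¬q ∧ p there: w:F. ✗
w: successors {s, x}; ¬q ∧ p there: s:T, x:F. ✓
x: successors {y}; ¬q ∧ p there: y:F. ✗
y: successors {z}; ¬q ∧ p there: z:F. ✗
z: successors {z}; ¬q ∧ p there: z:F. ✗
Satisfying worlds: {t, w}.

2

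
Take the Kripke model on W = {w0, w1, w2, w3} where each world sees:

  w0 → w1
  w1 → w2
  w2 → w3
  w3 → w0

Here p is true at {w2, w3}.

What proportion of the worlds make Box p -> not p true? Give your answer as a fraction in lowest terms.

w0: Box p is F, not p is T. ✓
w1: Box p is T, not p is T. ✓
w2: Box p is T, not p is F. ✗
w3: Box p is F, not p is F. ✓
That's 3 of 4 worlds, so 3/4.

3/4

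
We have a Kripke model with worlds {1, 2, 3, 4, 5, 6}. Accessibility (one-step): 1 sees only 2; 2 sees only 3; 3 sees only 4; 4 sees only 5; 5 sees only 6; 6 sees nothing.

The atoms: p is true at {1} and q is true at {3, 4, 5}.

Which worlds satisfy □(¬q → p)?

1: successors {2}; ¬q → p there: 2:F. ✗
2: successors {3}; ¬q → p there: 3:T. ✓
3: successors {4}; ¬q → p there: 4:T. ✓
4: successors {5}; ¬q → p there: 5:T. ✓
5: successors {6}; ¬q → p there: 6:F. ✗
6: no successors, so □(¬q → p) holds vacuously. ✓

{2, 3, 4, 6}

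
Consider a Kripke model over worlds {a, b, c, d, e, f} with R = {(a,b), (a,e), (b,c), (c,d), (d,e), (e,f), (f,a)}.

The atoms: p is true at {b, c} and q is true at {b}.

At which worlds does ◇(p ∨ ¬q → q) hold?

{a}

a: successors {b, e}; p ∨ ¬q → q there: b:T, e:F. ✓
b: successors {c}; p ∨ ¬q → q there: c:F. ✗
c: successors {d}; p ∨ ¬q → q there: d:F. ✗
d: successors {e}; p ∨ ¬q → q there: e:F. ✗
e: successors {f}; p ∨ ¬q → q there: f:F. ✗
f: successors {a}; p ∨ ¬q → q there: a:F. ✗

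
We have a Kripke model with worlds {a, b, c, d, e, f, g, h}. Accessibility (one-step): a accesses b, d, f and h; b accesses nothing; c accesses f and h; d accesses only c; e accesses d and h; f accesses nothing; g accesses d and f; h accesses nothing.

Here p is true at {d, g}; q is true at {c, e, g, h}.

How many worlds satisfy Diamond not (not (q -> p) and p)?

5

a: successors {b, d, f, h}; not (not (q -> p) and p) there: b:T, d:T, f:T, h:T. ✓
b: no successors, so Diamond not (not (q -> p) and p) fails. ✗
c: successors {f, h}; not (not (q -> p) and p) there: f:T, h:T. ✓
d: successors {c}; not (not (q -> p) and p) there: c:T. ✓
e: successors {d, h}; not (not (q -> p) and p) there: d:T, h:T. ✓
f: no successors, so Diamond not (not (q -> p) and p) fails. ✗
g: successors {d, f}; not (not (q -> p) and p) there: d:T, f:T. ✓
h: no successors, so Diamond not (not (q -> p) and p) fails. ✗
Satisfying worlds: {a, c, d, e, g}.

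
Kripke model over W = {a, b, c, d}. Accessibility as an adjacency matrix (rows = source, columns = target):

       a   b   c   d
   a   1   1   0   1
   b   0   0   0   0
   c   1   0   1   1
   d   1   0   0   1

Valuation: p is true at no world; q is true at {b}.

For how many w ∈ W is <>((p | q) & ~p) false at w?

a: successors {a, b, d}; (p | q) & ~p there: a:F, b:T, d:F. ✓
b: no successors, so <>((p | q) & ~p) fails. ✗
c: successors {a, c, d}; (p | q) & ~p there: a:F, c:F, d:F. ✗
d: successors {a, d}; (p | q) & ~p there: a:F, d:F. ✗
Satisfying worlds: {a}.
So <>((p | q) & ~p) fails at the other 3 worlds.

3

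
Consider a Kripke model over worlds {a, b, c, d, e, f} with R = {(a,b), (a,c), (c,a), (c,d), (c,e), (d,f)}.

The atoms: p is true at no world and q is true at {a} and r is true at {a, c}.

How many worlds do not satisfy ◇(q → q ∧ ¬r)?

3

a: successors {b, c}; q → q ∧ ¬r there: b:T, c:T. ✓
b: no successors, so ◇(q → q ∧ ¬r) fails. ✗
c: successors {a, d, e}; q → q ∧ ¬r there: a:F, d:T, e:T. ✓
d: successors {f}; q → q ∧ ¬r there: f:T. ✓
e: no successors, so ◇(q → q ∧ ¬r) fails. ✗
f: no successors, so ◇(q → q ∧ ¬r) fails. ✗
Satisfying worlds: {a, c, d}.
So ◇(q → q ∧ ¬r) fails at the other 3 worlds.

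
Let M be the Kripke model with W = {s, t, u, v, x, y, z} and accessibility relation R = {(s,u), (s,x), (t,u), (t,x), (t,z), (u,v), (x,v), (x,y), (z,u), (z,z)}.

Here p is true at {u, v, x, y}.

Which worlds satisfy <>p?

{s, t, u, x, z}

s: successors {u, x}; p there: u:T, x:T. ✓
t: successors {u, x, z}; p there: u:T, x:T, z:F. ✓
u: successors {v}; p there: v:T. ✓
v: no successors, so <>p fails. ✗
x: successors {v, y}; p there: v:T, y:T. ✓
y: no successors, so <>p fails. ✗
z: successors {u, z}; p there: u:T, z:F. ✓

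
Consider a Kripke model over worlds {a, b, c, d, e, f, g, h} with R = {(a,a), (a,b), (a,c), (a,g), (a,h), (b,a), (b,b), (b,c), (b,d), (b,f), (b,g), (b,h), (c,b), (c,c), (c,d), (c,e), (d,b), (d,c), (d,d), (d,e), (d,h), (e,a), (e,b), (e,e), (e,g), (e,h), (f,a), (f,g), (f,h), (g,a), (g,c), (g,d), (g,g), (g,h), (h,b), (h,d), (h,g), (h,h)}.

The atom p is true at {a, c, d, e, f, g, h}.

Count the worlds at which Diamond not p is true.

a: successors {a, b, c, g, h}; not p there: a:F, b:T, c:F, g:F, h:F. ✓
b: successors {a, b, c, d, f, g, h}; not p there: a:F, b:T, c:F, d:F, f:F, g:F, h:F. ✓
c: successors {b, c, d, e}; not p there: b:T, c:F, d:F, e:F. ✓
d: successors {b, c, d, e, h}; not p there: b:T, c:F, d:F, e:F, h:F. ✓
e: successors {a, b, e, g, h}; not p there: a:F, b:T, e:F, g:F, h:F. ✓
f: successors {a, g, h}; not p there: a:F, g:F, h:F. ✗
g: successors {a, c, d, g, h}; not p there: a:F, c:F, d:F, g:F, h:F. ✗
h: successors {b, d, g, h}; not p there: b:T, d:F, g:F, h:F. ✓
Satisfying worlds: {a, b, c, d, e, h}.

6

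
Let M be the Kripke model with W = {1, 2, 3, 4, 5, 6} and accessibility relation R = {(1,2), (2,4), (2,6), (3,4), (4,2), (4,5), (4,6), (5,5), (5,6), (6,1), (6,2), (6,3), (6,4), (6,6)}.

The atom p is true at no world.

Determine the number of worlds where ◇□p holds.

1: successors {2}; □p there: 2:F. ✗
2: successors {4, 6}; □p there: 4:F, 6:F. ✗
3: successors {4}; □p there: 4:F. ✗
4: successors {2, 5, 6}; □p there: 2:F, 5:F, 6:F. ✗
5: successors {5, 6}; □p there: 5:F, 6:F. ✗
6: successors {1, 2, 3, 4, 6}; □p there: 1:F, 2:F, 3:F, 4:F, 6:F. ✗
Satisfying worlds: ∅.

0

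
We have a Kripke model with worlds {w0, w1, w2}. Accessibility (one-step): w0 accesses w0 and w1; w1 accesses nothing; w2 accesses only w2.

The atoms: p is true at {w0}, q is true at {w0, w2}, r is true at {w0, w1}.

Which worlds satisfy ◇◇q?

w0: successors {w0, w1}; ◇q there: w0:T, w1:F. ✓
w1: no successors, so ◇◇q fails. ✗
w2: successors {w2}; ◇q there: w2:T. ✓

{w0, w2}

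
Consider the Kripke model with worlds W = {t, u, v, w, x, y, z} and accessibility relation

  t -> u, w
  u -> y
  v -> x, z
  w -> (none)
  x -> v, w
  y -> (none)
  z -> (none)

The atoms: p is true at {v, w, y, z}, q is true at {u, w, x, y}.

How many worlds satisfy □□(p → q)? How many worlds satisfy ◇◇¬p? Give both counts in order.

5 and 1

For □□(p → q):
t: successors {u, w}; □(p → q) there: u:T, w:T. ✓
u: successors {y}; □(p → q) there: y:T. ✓
v: successors {x, z}; □(p → q) there: x:F, z:T. ✗
w: no successors, so □□(p → q) holds vacuously. ✓
x: successors {v, w}; □(p → q) there: v:F, w:T. ✗
y: no successors, so □□(p → q) holds vacuously. ✓
z: no successors, so □□(p → q) holds vacuously. ✓
— 5 worlds.
For ◇◇¬p:
t: successors {u, w}; ◇¬p there: u:F, w:F. ✗
u: successors {y}; ◇¬p there: y:F. ✗
v: successors {x, z}; ◇¬p there: x:F, z:F. ✗
w: no successors, so ◇◇¬p fails. ✗
x: successors {v, w}; ◇¬p there: v:T, w:F. ✓
y: no successors, so ◇◇¬p fails. ✗
z: no successors, so ◇◇¬p fails. ✗
— 1 world.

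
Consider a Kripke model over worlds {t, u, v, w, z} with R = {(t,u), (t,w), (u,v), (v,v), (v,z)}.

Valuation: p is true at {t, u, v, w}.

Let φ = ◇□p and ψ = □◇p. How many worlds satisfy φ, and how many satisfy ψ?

For ◇□p:
t: successors {u, w}; □p there: u:T, w:T. ✓
u: successors {v}; □p there: v:F. ✗
v: successors {v, z}; □p there: v:F, z:T. ✓
w: no successors, so ◇□p fails. ✗
z: no successors, so ◇□p fails. ✗
— 2 worlds.
For □◇p:
t: successors {u, w}; ◇p there: u:T, w:F. ✗
u: successors {v}; ◇p there: v:T. ✓
v: successors {v, z}; ◇p there: v:T, z:F. ✗
w: no successors, so □◇p holds vacuously. ✓
z: no successors, so □◇p holds vacuously. ✓
— 3 worlds.

2 and 3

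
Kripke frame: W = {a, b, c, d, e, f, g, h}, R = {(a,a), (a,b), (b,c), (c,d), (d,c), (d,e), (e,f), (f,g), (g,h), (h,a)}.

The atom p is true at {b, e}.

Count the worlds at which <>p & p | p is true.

a: <>p & p is F, p is F. ✗
b: <>p & p is F, p is T. ✓
c: <>p & p is F, p is F. ✗
d: <>p & p is F, p is F. ✗
e: <>p & p is F, p is T. ✓
f: <>p & p is F, p is F. ✗
g: <>p & p is F, p is F. ✗
h: <>p & p is F, p is F. ✗
Satisfying worlds: {b, e}.

2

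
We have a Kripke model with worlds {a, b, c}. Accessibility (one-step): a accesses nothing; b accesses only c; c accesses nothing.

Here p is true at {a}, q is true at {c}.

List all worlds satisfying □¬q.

a: no successors, so □¬q holds vacuously. ✓
b: successors {c}; ¬q there: c:F. ✗
c: no successors, so □¬q holds vacuously. ✓

{a, c}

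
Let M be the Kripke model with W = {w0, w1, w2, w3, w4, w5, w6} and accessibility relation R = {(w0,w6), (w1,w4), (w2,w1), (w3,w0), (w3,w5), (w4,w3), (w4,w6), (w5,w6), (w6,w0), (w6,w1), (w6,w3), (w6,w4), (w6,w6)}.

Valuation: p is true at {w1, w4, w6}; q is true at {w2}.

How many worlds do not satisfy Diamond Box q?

7

w0: successors {w6}; Box q there: w6:F. ✗
w1: successors {w4}; Box q there: w4:F. ✗
w2: successors {w1}; Box q there: w1:F. ✗
w3: successors {w0, w5}; Box q there: w0:F, w5:F. ✗
w4: successors {w3, w6}; Box q there: w3:F, w6:F. ✗
w5: successors {w6}; Box q there: w6:F. ✗
w6: successors {w0, w1, w3, w4, w6}; Box q there: w0:F, w1:F, w3:F, w4:F, w6:F. ✗
Satisfying worlds: ∅.
So Diamond Box q fails at the other 7 worlds.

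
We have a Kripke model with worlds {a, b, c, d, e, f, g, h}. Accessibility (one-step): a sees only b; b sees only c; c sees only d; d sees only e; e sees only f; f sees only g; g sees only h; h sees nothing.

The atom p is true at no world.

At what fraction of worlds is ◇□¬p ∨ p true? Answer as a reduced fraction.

7/8

a: ◇□¬p is T, p is F. ✓
b: ◇□¬p is T, p is F. ✓
c: ◇□¬p is T, p is F. ✓
d: ◇□¬p is T, p is F. ✓
e: ◇□¬p is T, p is F. ✓
f: ◇□¬p is T, p is F. ✓
g: ◇□¬p is T, p is F. ✓
h: ◇□¬p is F, p is F. ✗
That's 7 of 8 worlds, so 7/8.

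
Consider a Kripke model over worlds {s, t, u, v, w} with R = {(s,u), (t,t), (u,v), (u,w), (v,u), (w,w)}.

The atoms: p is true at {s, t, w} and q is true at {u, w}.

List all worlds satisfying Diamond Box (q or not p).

s: successors {u}; Box (q or not p) there: u:T. ✓
t: successors {t}; Box (q or not p) there: t:F. ✗
u: successors {v, w}; Box (q or not p) there: v:T, w:T. ✓
v: successors {u}; Box (q or not p) there: u:T. ✓
w: successors {w}; Box (q or not p) there: w:T. ✓

{s, u, v, w}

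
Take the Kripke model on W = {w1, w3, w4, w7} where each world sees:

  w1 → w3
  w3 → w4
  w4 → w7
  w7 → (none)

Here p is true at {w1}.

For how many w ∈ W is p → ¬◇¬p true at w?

3

w1: p is T, ¬◇¬p is F. ✗
w3: p is F, ¬◇¬p is F. ✓
w4: p is F, ¬◇¬p is F. ✓
w7: p is F, ¬◇¬p is T. ✓
Satisfying worlds: {w3, w4, w7}.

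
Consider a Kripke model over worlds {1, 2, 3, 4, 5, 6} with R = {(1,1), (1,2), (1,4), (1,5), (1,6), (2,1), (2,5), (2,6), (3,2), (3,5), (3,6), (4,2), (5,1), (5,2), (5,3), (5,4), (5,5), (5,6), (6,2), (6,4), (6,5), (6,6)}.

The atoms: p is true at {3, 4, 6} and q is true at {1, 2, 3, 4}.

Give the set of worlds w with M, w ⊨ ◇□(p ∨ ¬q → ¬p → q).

1: successors {1, 2, 4, 5, 6}; □(p ∨ ¬q → ¬p → q) there: 1:F, 2:F, 4:T, 5:F, 6:F. ✓
2: successors {1, 5, 6}; □(p ∨ ¬q → ¬p → q) there: 1:F, 5:F, 6:F. ✗
3: successors {2, 5, 6}; □(p ∨ ¬q → ¬p → q) there: 2:F, 5:F, 6:F. ✗
4: successors {2}; □(p ∨ ¬q → ¬p → q) there: 2:F. ✗
5: successors {1, 2, 3, 4, 5, 6}; □(p ∨ ¬q → ¬p → q) there: 1:F, 2:F, 3:F, 4:T, 5:F, 6:F. ✓
6: successors {2, 4, 5, 6}; □(p ∨ ¬q → ¬p → q) there: 2:F, 4:T, 5:F, 6:F. ✓

{1, 5, 6}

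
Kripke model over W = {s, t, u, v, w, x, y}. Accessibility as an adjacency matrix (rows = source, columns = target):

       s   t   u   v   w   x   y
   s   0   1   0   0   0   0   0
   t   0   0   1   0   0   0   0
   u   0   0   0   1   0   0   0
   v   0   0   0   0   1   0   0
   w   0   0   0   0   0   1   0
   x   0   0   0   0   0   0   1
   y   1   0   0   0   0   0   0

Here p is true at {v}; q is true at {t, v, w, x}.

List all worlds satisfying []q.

{s, u, v, w}

s: successors {t}; q there: t:T. ✓
t: successors {u}; q there: u:F. ✗
u: successors {v}; q there: v:T. ✓
v: successors {w}; q there: w:T. ✓
w: successors {x}; q there: x:T. ✓
x: successors {y}; q there: y:F. ✗
y: successors {s}; q there: s:F. ✗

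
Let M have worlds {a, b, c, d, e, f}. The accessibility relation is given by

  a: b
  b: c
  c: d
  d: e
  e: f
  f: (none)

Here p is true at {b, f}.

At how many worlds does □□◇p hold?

a: successors {b}; □◇p there: b:F. ✗
b: successors {c}; □◇p there: c:F. ✗
c: successors {d}; □◇p there: d:T. ✓
d: successors {e}; □◇p there: e:F. ✗
e: successors {f}; □◇p there: f:T. ✓
f: no successors, so □□◇p holds vacuously. ✓
Satisfying worlds: {c, e, f}.

3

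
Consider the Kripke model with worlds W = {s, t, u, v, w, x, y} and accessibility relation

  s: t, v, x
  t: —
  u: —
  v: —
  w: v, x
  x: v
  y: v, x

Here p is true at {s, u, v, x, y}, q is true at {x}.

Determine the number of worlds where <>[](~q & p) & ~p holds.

s: <>[](~q & p) is T, ~p is F. ✗
t: <>[](~q & p) is F, ~p is T. ✗
u: <>[](~q & p) is F, ~p is F. ✗
v: <>[](~q & p) is F, ~p is F. ✗
w: <>[](~q & p) is T, ~p is T. ✓
x: <>[](~q & p) is T, ~p is F. ✗
y: <>[](~q & p) is T, ~p is F. ✗
Satisfying worlds: {w}.

1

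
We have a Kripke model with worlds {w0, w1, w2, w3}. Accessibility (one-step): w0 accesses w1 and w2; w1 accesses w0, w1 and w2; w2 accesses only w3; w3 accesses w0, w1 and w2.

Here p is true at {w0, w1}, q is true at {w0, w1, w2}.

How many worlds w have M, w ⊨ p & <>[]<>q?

2

w0: p is T, <>[]<>q is T. ✓
w1: p is T, <>[]<>q is T. ✓
w2: p is F, <>[]<>q is F. ✗
w3: p is F, <>[]<>q is T. ✗
Satisfying worlds: {w0, w1}.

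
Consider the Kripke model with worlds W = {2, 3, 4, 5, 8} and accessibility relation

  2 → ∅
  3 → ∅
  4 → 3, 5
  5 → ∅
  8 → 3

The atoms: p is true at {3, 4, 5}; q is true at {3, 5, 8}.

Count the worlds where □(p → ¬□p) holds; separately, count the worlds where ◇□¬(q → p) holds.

For □(p → ¬□p):
2: no successors, so □(p → ¬□p) holds vacuously. ✓
3: no successors, so □(p → ¬□p) holds vacuously. ✓
4: successors {3, 5}; p → ¬□p there: 3:F, 5:F. ✗
5: no successors, so □(p → ¬□p) holds vacuously. ✓
8: successors {3}; p → ¬□p there: 3:F. ✗
— 3 worlds.
For ◇□¬(q → p):
2: no successors, so ◇□¬(q → p) fails. ✗
3: no successors, so ◇□¬(q → p) fails. ✗
4: successors {3, 5}; □¬(q → p) there: 3:T, 5:T. ✓
5: no successors, so ◇□¬(q → p) fails. ✗
8: successors {3}; □¬(q → p) there: 3:T. ✓
— 2 worlds.

3 and 2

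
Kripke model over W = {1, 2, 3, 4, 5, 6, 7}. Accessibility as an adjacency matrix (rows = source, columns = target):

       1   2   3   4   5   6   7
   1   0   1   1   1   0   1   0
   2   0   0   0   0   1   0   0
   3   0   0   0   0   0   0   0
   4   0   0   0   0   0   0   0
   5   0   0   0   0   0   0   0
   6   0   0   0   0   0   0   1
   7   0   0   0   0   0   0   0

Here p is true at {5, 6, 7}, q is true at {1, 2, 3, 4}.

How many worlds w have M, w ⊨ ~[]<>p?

3

1: []<>p is F. ✓
2: []<>p is F. ✓
3: []<>p is T. ✗
4: []<>p is T. ✗
5: []<>p is T. ✗
6: []<>p is F. ✓
7: []<>p is T. ✗
Satisfying worlds: {1, 2, 6}.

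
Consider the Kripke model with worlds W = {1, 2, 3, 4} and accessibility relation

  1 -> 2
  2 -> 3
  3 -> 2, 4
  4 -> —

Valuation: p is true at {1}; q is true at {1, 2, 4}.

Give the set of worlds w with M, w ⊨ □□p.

{4}

1: successors {2}; □p there: 2:F. ✗
2: successors {3}; □p there: 3:F. ✗
3: successors {2, 4}; □p there: 2:F, 4:T. ✗
4: no successors, so □□p holds vacuously. ✓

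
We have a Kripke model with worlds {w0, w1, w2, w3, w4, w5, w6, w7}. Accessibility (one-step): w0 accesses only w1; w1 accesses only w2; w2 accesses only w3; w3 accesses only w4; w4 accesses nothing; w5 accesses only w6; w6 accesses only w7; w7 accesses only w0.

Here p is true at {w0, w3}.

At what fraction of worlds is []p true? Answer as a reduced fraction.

3/8

w0: successors {w1}; p there: w1:F. ✗
w1: successors {w2}; p there: w2:F. ✗
w2: successors {w3}; p there: w3:T. ✓
w3: successors {w4}; p there: w4:F. ✗
w4: no successors, so []p holds vacuously. ✓
w5: successors {w6}; p there: w6:F. ✗
w6: successors {w7}; p there: w7:F. ✗
w7: successors {w0}; p there: w0:T. ✓
That's 3 of 8 worlds, so 3/8.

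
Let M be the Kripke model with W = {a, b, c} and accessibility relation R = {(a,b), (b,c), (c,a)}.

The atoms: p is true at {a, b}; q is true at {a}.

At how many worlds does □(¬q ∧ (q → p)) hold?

a: successors {b}; ¬q ∧ (q → p) there: b:T. ✓
b: successors {c}; ¬q ∧ (q → p) there: c:T. ✓
c: successors {a}; ¬q ∧ (q → p) there: a:F. ✗
Satisfying worlds: {a, b}.

2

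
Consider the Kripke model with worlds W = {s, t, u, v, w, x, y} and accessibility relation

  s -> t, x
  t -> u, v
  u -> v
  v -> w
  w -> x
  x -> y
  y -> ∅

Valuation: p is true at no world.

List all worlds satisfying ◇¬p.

{s, t, u, v, w, x}

s: successors {t, x}; ¬p there: t:T, x:T. ✓
t: successors {u, v}; ¬p there: u:T, v:T. ✓
u: successors {v}; ¬p there: v:T. ✓
v: successors {w}; ¬p there: w:T. ✓
w: successors {x}; ¬p there: x:T. ✓
x: successors {y}; ¬p there: y:T. ✓
y: no successors, so ◇¬p fails. ✗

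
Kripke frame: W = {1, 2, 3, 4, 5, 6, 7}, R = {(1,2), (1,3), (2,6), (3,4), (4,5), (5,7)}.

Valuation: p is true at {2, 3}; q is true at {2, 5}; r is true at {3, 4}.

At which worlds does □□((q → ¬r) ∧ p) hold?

{2, 5, 6, 7}

1: successors {2, 3}; □((q → ¬r) ∧ p) there: 2:F, 3:F. ✗
2: successors {6}; □((q → ¬r) ∧ p) there: 6:T. ✓
3: successors {4}; □((q → ¬r) ∧ p) there: 4:F. ✗
4: successors {5}; □((q → ¬r) ∧ p) there: 5:F. ✗
5: successors {7}; □((q → ¬r) ∧ p) there: 7:T. ✓
6: no successors, so □□((q → ¬r) ∧ p) holds vacuously. ✓
7: no successors, so □□((q → ¬r) ∧ p) holds vacuously. ✓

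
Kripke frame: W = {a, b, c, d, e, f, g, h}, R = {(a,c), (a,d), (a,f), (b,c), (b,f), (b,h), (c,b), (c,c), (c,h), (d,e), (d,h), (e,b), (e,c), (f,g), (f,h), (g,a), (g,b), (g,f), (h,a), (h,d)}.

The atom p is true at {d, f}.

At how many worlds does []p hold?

a: successors {c, d, f}; p there: c:F, d:T, f:T. ✗
b: successors {c, f, h}; p there: c:F, f:T, h:F. ✗
c: successors {b, c, h}; p there: b:F, c:F, h:F. ✗
d: successors {e, h}; p there: e:F, h:F. ✗
e: successors {b, c}; p there: b:F, c:F. ✗
f: successors {g, h}; p there: g:F, h:F. ✗
g: successors {a, b, f}; p there: a:F, b:F, f:T. ✗
h: successors {a, d}; p there: a:F, d:T. ✗
Satisfying worlds: ∅.

0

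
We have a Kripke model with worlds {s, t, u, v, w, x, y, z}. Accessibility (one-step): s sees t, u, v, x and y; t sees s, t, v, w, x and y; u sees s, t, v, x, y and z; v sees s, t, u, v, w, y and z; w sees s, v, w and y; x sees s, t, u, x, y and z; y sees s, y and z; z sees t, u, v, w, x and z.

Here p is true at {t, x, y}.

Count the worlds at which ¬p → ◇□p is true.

s: ¬p is T, ◇□p is F. ✗
t: ¬p is F, ◇□p is F. ✓
u: ¬p is T, ◇□p is F. ✗
v: ¬p is T, ◇□p is F. ✗
w: ¬p is T, ◇□p is F. ✗
x: ¬p is F, ◇□p is F. ✓
y: ¬p is F, ◇□p is F. ✓
z: ¬p is T, ◇□p is F. ✗
Satisfying worlds: {t, x, y}.

3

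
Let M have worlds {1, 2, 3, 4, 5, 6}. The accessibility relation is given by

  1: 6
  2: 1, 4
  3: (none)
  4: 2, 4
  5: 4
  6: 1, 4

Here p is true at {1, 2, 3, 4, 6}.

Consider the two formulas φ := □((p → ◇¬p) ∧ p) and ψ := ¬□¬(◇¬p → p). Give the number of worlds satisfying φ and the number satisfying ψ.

For □((p → ◇¬p) ∧ p):
1: successors {6}; (p → ◇¬p) ∧ p there: 6:F. ✗
2: successors {1, 4}; (p → ◇¬p) ∧ p there: 1:F, 4:F. ✗
3: no successors, so □((p → ◇¬p) ∧ p) holds vacuously. ✓
4: successors {2, 4}; (p → ◇¬p) ∧ p there: 2:F, 4:F. ✗
5: successors {4}; (p → ◇¬p) ∧ p there: 4:F. ✗
6: successors {1, 4}; (p → ◇¬p) ∧ p there: 1:F, 4:F. ✗
— 1 world.
For ¬□¬(◇¬p → p):
1: □¬(◇¬p → p) is F. ✓
2: □¬(◇¬p → p) is F. ✓
3: □¬(◇¬p → p) is T. ✗
4: □¬(◇¬p → p) is F. ✓
5: □¬(◇¬p → p) is F. ✓
6: □¬(◇¬p → p) is F. ✓
— 5 worlds.

1 and 5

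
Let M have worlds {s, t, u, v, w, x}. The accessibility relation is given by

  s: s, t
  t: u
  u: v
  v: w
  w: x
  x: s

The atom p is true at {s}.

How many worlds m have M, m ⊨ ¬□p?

s: □p is F. ✓
t: □p is F. ✓
u: □p is F. ✓
v: □p is F. ✓
w: □p is F. ✓
x: □p is T. ✗
Satisfying worlds: {s, t, u, v, w}.

5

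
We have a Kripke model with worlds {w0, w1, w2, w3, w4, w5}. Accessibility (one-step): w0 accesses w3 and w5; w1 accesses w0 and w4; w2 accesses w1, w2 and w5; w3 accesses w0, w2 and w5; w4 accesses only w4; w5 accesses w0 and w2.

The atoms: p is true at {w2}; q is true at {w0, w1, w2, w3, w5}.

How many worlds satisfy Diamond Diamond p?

4

w0: successors {w3, w5}; Diamond p there: w3:T, w5:T. ✓
w1: successors {w0, w4}; Diamond p there: w0:F, w4:F. ✗
w2: successors {w1, w2, w5}; Diamond p there: w1:F, w2:T, w5:T. ✓
w3: successors {w0, w2, w5}; Diamond p there: w0:F, w2:T, w5:T. ✓
w4: successors {w4}; Diamond p there: w4:F. ✗
w5: successors {w0, w2}; Diamond p there: w0:F, w2:T. ✓
Satisfying worlds: {w0, w2, w3, w5}.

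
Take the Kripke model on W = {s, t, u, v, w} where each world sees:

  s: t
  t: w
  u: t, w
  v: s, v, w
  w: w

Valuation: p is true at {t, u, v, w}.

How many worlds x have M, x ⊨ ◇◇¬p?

1

s: successors {t}; ◇¬p there: t:F. ✗
t: successors {w}; ◇¬p there: w:F. ✗
u: successors {t, w}; ◇¬p there: t:F, w:F. ✗
v: successors {s, v, w}; ◇¬p there: s:F, v:T, w:F. ✓
w: successors {w}; ◇¬p there: w:F. ✗
Satisfying worlds: {v}.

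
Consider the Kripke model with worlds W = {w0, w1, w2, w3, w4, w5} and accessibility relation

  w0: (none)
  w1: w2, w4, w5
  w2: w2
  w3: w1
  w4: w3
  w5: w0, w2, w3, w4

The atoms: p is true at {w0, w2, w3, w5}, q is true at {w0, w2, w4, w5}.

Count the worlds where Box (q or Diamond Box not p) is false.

w0: no successors, so Box (q or Diamond Box not p) holds vacuously. ✓
w1: successors {w2, w4, w5}; q or Diamond Box not p there: w2:T, w4:T, w5:T. ✓
w2: successors {w2}; q or Diamond Box not p there: w2:T. ✓
w3: successors {w1}; q or Diamond Box not p there: w1:F. ✗
w4: successors {w3}; q or Diamond Box not p there: w3:F. ✗
w5: successors {w0, w2, w3, w4}; q or Diamond Box not p there: w0:T, w2:T, w3:F, w4:T. ✗
Satisfying worlds: {w0, w1, w2}.
So Box (q or Diamond Box not p) fails at the other 3 worlds.

3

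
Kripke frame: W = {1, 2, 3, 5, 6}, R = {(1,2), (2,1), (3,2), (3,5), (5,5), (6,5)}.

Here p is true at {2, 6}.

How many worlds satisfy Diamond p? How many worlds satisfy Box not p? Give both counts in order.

2 and 3

For Diamond p:
1: successors {2}; p there: 2:T. ✓
2: successors {1}; p there: 1:F. ✗
3: successors {2, 5}; p there: 2:T, 5:F. ✓
5: successors {5}; p there: 5:F. ✗
6: successors {5}; p there: 5:F. ✗
— 2 worlds.
For Box not p:
1: successors {2}; not p there: 2:F. ✗
2: successors {1}; not p there: 1:T. ✓
3: successors {2, 5}; not p there: 2:F, 5:T. ✗
5: successors {5}; not p there: 5:T. ✓
6: successors {5}; not p there: 5:T. ✓
— 3 worlds.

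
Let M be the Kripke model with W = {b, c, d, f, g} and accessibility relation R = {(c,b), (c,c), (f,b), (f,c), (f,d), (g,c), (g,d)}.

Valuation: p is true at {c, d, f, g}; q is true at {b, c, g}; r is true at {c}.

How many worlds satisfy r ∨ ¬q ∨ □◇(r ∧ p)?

b: r ∨ ¬q is F, □◇(r ∧ p) is T. ✓
c: r ∨ ¬q is T, □◇(r ∧ p) is F. ✓
d: r ∨ ¬q is T, □◇(r ∧ p) is T. ✓
f: r ∨ ¬q is T, □◇(r ∧ p) is F. ✓
g: r ∨ ¬q is F, □◇(r ∧ p) is F. ✗
Satisfying worlds: {b, c, d, f}.

4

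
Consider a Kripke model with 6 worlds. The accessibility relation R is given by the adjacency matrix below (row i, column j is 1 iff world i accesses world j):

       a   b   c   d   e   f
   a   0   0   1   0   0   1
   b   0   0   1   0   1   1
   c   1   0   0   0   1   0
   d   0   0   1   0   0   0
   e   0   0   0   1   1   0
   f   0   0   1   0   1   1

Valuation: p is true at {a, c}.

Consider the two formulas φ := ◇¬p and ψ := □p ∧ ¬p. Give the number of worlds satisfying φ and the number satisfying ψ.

5 and 1

For ◇¬p:
a: successors {c, f}; ¬p there: c:F, f:T. ✓
b: successors {c, e, f}; ¬p there: c:F, e:T, f:T. ✓
c: successors {a, e}; ¬p there: a:F, e:T. ✓
d: successors {c}; ¬p there: c:F. ✗
e: successors {d, e}; ¬p there: d:T, e:T. ✓
f: successors {c, e, f}; ¬p there: c:F, e:T, f:T. ✓
— 5 worlds.
For □p ∧ ¬p:
a: □p is F, ¬p is F. ✗
b: □p is F, ¬p is T. ✗
c: □p is F, ¬p is F. ✗
d: □p is T, ¬p is T. ✓
e: □p is F, ¬p is T. ✗
f: □p is F, ¬p is T. ✗
— 1 world.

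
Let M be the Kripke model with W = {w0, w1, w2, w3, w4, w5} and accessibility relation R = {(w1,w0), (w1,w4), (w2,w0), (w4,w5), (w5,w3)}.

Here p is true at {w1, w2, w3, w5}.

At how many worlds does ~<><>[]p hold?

w0: <><>[]p is F. ✓
w1: <><>[]p is T. ✗
w2: <><>[]p is F. ✓
w3: <><>[]p is F. ✓
w4: <><>[]p is T. ✗
w5: <><>[]p is F. ✓
Satisfying worlds: {w0, w2, w3, w5}.

4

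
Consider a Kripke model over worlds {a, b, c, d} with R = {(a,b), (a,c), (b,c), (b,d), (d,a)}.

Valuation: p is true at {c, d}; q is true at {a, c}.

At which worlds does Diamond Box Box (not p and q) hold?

{a, b}

a: successors {b, c}; Box Box (not p and q) there: b:T, c:T. ✓
b: successors {c, d}; Box Box (not p and q) there: c:T, d:F. ✓
c: no successors, so Diamond Box Box (not p and q) fails. ✗
d: successors {a}; Box Box (not p and q) there: a:F. ✗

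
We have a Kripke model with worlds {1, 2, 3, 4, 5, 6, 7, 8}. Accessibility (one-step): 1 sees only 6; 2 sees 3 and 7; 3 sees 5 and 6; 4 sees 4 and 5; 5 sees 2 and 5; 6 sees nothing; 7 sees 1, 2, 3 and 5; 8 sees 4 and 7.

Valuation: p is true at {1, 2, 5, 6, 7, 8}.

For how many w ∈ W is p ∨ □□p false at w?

1: p is T, □□p is T. ✓
2: p is T, □□p is F. ✓
3: p is F, □□p is T. ✓
4: p is F, □□p is F. ✗
5: p is T, □□p is F. ✓
6: p is T, □□p is T. ✓
7: p is T, □□p is F. ✓
8: p is T, □□p is F. ✓
Satisfying worlds: {1, 2, 3, 5, 6, 7, 8}.
So p ∨ □□p fails at the other 1 world.

1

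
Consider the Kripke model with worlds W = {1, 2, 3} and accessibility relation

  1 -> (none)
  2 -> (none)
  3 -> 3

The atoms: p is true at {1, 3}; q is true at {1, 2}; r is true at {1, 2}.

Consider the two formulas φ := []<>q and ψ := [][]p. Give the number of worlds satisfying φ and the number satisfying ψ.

For []<>q:
1: no successors, so []<>q holds vacuously. ✓
2: no successors, so []<>q holds vacuously. ✓
3: successors {3}; <>q there: 3:F. ✗
— 2 worlds.
For [][]p:
1: no successors, so [][]p holds vacuously. ✓
2: no successors, so [][]p holds vacuously. ✓
3: successors {3}; []p there: 3:T. ✓
— 3 worlds.

2 and 3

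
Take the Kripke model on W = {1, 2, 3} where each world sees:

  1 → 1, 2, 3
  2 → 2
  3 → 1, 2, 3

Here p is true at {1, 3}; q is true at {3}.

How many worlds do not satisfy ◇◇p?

1

1: successors {1, 2, 3}; ◇p there: 1:T, 2:F, 3:T. ✓
2: successors {2}; ◇p there: 2:F. ✗
3: successors {1, 2, 3}; ◇p there: 1:T, 2:F, 3:T. ✓
Satisfying worlds: {1, 3}.
So ◇◇p fails at the other 1 world.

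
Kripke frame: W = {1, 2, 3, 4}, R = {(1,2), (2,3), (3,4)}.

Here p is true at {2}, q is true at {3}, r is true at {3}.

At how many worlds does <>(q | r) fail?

3

1: successors {2}; q | r there: 2:F. ✗
2: successors {3}; q | r there: 3:T. ✓
3: successors {4}; q | r there: 4:F. ✗
4: no successors, so <>(q | r) fails. ✗
Satisfying worlds: {2}.
So <>(q | r) fails at the other 3 worlds.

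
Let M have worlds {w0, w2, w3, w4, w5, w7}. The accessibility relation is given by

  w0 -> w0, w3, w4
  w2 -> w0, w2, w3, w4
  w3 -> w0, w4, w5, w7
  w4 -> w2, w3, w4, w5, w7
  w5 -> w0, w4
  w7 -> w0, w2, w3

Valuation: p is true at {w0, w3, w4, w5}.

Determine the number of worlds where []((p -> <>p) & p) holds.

w0: successors {w0, w3, w4}; (p -> <>p) & p there: w0:T, w3:T, w4:T. ✓
w2: successors {w0, w2, w3, w4}; (p -> <>p) & p there: w0:T, w2:F, w3:T, w4:T. ✗
w3: successors {w0, w4, w5, w7}; (p -> <>p) & p there: w0:T, w4:T, w5:T, w7:F. ✗
w4: successors {w2, w3, w4, w5, w7}; (p -> <>p) & p there: w2:F, w3:T, w4:T, w5:T, w7:F. ✗
w5: successors {w0, w4}; (p -> <>p) & p there: w0:T, w4:T. ✓
w7: successors {w0, w2, w3}; (p -> <>p) & p there: w0:T, w2:F, w3:T. ✗
Satisfying worlds: {w0, w5}.

2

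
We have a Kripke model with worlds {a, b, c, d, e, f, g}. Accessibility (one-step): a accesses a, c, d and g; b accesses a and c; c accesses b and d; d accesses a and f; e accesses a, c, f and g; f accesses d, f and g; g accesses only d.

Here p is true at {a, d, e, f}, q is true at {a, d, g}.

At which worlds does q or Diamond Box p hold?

{a, c, d, e, f, g}

a: q is T, Diamond Box p is T. ✓
b: q is F, Diamond Box p is F. ✗
c: q is F, Diamond Box p is T. ✓
d: q is T, Diamond Box p is F. ✓
e: q is F, Diamond Box p is T. ✓
f: q is F, Diamond Box p is T. ✓
g: q is T, Diamond Box p is T. ✓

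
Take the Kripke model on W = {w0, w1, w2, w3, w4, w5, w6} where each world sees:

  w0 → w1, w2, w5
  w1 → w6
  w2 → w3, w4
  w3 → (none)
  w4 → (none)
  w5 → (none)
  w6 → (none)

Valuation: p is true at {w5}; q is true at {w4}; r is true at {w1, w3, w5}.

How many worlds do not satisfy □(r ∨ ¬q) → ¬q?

w0: □(r ∨ ¬q) is T, ¬q is T. ✓
w1: □(r ∨ ¬q) is T, ¬q is T. ✓
w2: □(r ∨ ¬q) is F, ¬q is T. ✓
w3: □(r ∨ ¬q) is T, ¬q is T. ✓
w4: □(r ∨ ¬q) is T, ¬q is F. ✗
w5: □(r ∨ ¬q) is T, ¬q is T. ✓
w6: □(r ∨ ¬q) is T, ¬q is T. ✓
Satisfying worlds: {w0, w1, w2, w3, w5, w6}.
So □(r ∨ ¬q) → ¬q fails at the other 1 world.

1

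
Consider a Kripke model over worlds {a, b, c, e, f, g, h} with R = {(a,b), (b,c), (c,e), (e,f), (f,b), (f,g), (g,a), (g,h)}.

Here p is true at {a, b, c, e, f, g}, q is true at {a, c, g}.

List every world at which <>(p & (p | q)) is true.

{a, b, c, e, f, g}

a: successors {b}; p & (p | q) there: b:T. ✓
b: successors {c}; p & (p | q) there: c:T. ✓
c: successors {e}; p & (p | q) there: e:T. ✓
e: successors {f}; p & (p | q) there: f:T. ✓
f: successors {b, g}; p & (p | q) there: b:T, g:T. ✓
g: successors {a, h}; p & (p | q) there: a:T, h:F. ✓
h: no successors, so <>(p & (p | q)) fails. ✗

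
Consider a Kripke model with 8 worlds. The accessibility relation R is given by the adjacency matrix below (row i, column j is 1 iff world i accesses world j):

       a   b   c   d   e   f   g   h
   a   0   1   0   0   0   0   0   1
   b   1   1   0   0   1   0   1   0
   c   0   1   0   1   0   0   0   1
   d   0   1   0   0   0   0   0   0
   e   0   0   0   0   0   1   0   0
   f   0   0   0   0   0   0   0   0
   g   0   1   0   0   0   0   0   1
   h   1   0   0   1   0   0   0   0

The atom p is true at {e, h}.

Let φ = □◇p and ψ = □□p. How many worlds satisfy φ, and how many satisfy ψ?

2 and 2

For □◇p:
a: successors {b, h}; ◇p there: b:T, h:F. ✗
b: successors {a, b, e, g}; ◇p there: a:T, b:T, e:F, g:T. ✗
c: successors {b, d, h}; ◇p there: b:T, d:F, h:F. ✗
d: successors {b}; ◇p there: b:T. ✓
e: successors {f}; ◇p there: f:F. ✗
f: no successors, so □◇p holds vacuously. ✓
g: successors {b, h}; ◇p there: b:T, h:F. ✗
h: successors {a, d}; ◇p there: a:T, d:F. ✗
— 2 worlds.
For □□p:
a: successors {b, h}; □p there: b:F, h:F. ✗
b: successors {a, b, e, g}; □p there: a:F, b:F, e:F, g:F. ✗
c: successors {b, d, h}; □p there: b:F, d:F, h:F. ✗
d: successors {b}; □p there: b:F. ✗
e: successors {f}; □p there: f:T. ✓
f: no successors, so □□p holds vacuously. ✓
g: successors {b, h}; □p there: b:F, h:F. ✗
h: successors {a, d}; □p there: a:F, d:F. ✗
— 2 worlds.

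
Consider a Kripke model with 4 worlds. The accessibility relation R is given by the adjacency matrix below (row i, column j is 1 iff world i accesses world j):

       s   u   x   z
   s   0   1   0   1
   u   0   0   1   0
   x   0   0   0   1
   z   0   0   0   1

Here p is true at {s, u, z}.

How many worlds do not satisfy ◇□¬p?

3

s: successors {u, z}; □¬p there: u:T, z:F. ✓
u: successors {x}; □¬p there: x:F. ✗
x: successors {z}; □¬p there: z:F. ✗
z: successors {z}; □¬p there: z:F. ✗
Satisfying worlds: {s}.
So ◇□¬p fails at the other 3 worlds.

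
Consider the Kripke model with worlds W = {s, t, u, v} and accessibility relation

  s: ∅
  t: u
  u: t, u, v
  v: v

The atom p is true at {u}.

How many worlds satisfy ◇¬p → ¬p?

s: ◇¬p is F, ¬p is T. ✓
t: ◇¬p is F, ¬p is T. ✓
u: ◇¬p is T, ¬p is F. ✗
v: ◇¬p is T, ¬p is T. ✓
Satisfying worlds: {s, t, v}.

3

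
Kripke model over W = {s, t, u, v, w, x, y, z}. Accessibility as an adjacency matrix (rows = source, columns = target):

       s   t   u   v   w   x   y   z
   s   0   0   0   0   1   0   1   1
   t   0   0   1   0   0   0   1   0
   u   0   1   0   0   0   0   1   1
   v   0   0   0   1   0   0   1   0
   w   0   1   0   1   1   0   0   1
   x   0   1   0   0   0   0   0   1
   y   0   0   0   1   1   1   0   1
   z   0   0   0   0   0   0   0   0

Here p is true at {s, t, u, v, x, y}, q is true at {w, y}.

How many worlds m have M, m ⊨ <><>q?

s: successors {w, y, z}; <>q there: w:T, y:T, z:F. ✓
t: successors {u, y}; <>q there: u:T, y:T. ✓
u: successors {t, y, z}; <>q there: t:T, y:T, z:F. ✓
v: successors {v, y}; <>q there: v:T, y:T. ✓
w: successors {t, v, w, z}; <>q there: t:T, v:T, w:T, z:F. ✓
x: successors {t, z}; <>q there: t:T, z:F. ✓
y: successors {v, w, x, z}; <>q there: v:T, w:T, x:F, z:F. ✓
z: no successors, so <><>q fails. ✗
Satisfying worlds: {s, t, u, v, w, x, y}.

7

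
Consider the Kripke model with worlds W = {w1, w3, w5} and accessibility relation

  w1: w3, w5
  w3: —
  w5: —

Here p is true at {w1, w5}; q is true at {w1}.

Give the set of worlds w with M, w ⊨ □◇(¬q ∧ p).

{w3, w5}

w1: successors {w3, w5}; ◇(¬q ∧ p) there: w3:F, w5:F. ✗
w3: no successors, so □◇(¬q ∧ p) holds vacuously. ✓
w5: no successors, so □◇(¬q ∧ p) holds vacuously. ✓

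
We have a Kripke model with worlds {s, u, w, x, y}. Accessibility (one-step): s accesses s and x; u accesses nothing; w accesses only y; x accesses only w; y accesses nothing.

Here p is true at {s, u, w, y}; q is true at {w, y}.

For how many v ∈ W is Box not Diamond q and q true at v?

s: Box not Diamond q is F, q is F. ✗
u: Box not Diamond q is T, q is F. ✗
w: Box not Diamond q is T, q is T. ✓
x: Box not Diamond q is F, q is F. ✗
y: Box not Diamond q is T, q is T. ✓
Satisfying worlds: {w, y}.

2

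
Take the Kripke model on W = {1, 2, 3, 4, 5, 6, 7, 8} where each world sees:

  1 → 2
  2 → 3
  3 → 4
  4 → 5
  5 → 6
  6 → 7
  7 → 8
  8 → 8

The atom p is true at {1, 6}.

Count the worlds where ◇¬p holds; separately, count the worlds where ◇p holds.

7 and 1

For ◇¬p:
1: successors {2}; ¬p there: 2:T. ✓
2: successors {3}; ¬p there: 3:T. ✓
3: successors {4}; ¬p there: 4:T. ✓
4: successors {5}; ¬p there: 5:T. ✓
5: successors {6}; ¬p there: 6:F. ✗
6: successors {7}; ¬p there: 7:T. ✓
7: successors {8}; ¬p there: 8:T. ✓
8: successors {8}; ¬p there: 8:T. ✓
— 7 worlds.
For ◇p:
1: successors {2}; p there: 2:F. ✗
2: successors {3}; p there: 3:F. ✗
3: successors {4}; p there: 4:F. ✗
4: successors {5}; p there: 5:F. ✗
5: successors {6}; p there: 6:T. ✓
6: successors {7}; p there: 7:F. ✗
7: successors {8}; p there: 8:F. ✗
8: successors {8}; p there: 8:F. ✗
— 1 world.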